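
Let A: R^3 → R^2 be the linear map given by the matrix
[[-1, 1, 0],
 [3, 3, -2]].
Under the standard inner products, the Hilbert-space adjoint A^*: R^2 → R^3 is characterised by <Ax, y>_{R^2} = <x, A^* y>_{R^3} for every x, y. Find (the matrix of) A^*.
A^* = A^T =
[[-1, 3],
 [1, 3],
 [0, -2]]

For real matrices with standard dot products, the defining identity <Ax, y> = <x, A^* y> gives (Ax)^T y = x^T (A^*) y, i.e. x^T A^T y = x^T (A^*) y. Since this holds for all x, y, we must have A^* = A^T. Therefore
A^* =
[[-1, 3],
 [1, 3],
 [0, -2]].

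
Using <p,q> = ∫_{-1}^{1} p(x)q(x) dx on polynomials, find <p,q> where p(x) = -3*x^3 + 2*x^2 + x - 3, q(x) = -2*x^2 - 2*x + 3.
<p,q> = -158/15

Expand the product: p(x)·q(x) = 6*x^5 + 2*x^4 - 15*x^3 + 10*x^2 + 9*x - 9.
∫_{-1}^{1} of each monomial x^k gives [2/(k+1) if k even, 0 if k odd]. Integrating term-by-term (or equivalently evaluating the antiderivative F(x) = x^6 + 2*x^5/5 - 15*x^4/4 + 10*x^3/3 + 9*x^2/2 - 9*x at the endpoints):
  F(1) − F(−1) = -211/60 − (421/60) = -158/15.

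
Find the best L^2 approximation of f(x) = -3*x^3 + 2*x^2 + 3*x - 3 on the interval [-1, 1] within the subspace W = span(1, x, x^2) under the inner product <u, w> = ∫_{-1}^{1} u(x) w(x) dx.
g(x) = 2*x^2 + 6*x/5 - 3

The best approximation g ∈ W is the orthogonal projection of f onto W. Writing g = a_0 + a_1 x + a_2 x^2, the coefficients solve the normal equations G · a = b where
  G_{ij} = <φ_i, φ_j> and b_i = <f, φ_i>, with φ_0 = 1, φ_1 = x, φ_2 = x^2.
G =
  [2, 0, 2/3]
  [0, 2/3, 0]
  [2/3, 0, 2/5],
b = (-14/3, 4/5, -6/5).
Solving gives a_0 = -3, a_1 = 6/5, a_2 = 2, so
  g(x) = 2*x^2 + 6*x/5 - 3.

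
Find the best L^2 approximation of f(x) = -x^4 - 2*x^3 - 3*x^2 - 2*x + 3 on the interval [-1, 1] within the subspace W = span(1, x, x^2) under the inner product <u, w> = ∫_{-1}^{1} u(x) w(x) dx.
g(x) = -27*x^2/7 - 16*x/5 + 108/35

The best approximation g ∈ W is the orthogonal projection of f onto W. Writing g = a_0 + a_1 x + a_2 x^2, the coefficients solve the normal equations G · a = b where
  G_{ij} = <φ_i, φ_j> and b_i = <f, φ_i>, with φ_0 = 1, φ_1 = x, φ_2 = x^2.
G =
  [2, 0, 2/3]
  [0, 2/3, 0]
  [2/3, 0, 2/5],
b = (18/5, -32/15, 18/35).
Solving gives a_0 = 108/35, a_1 = -16/5, a_2 = -27/7, so
  g(x) = -27*x^2/7 - 16*x/5 + 108/35.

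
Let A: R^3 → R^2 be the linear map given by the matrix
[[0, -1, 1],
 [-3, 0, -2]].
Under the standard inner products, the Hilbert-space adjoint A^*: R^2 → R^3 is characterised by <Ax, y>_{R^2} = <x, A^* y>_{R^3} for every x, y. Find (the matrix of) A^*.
A^* = A^T =
[[0, -3],
 [-1, 0],
 [1, -2]]

For real matrices with standard dot products, the defining identity <Ax, y> = <x, A^* y> gives (Ax)^T y = x^T (A^*) y, i.e. x^T A^T y = x^T (A^*) y. Since this holds for all x, y, we must have A^* = A^T. Therefore
A^* =
[[0, -3],
 [-1, 0],
 [1, -2]].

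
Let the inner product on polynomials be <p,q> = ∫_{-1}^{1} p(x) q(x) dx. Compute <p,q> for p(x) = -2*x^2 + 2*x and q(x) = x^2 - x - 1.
<p,q> = -4/5

Expand the product: p(x)·q(x) = -2*x^4 + 4*x^3 - 2*x.
∫_{-1}^{1} of each monomial x^k gives [2/(k+1) if k even, 0 if k odd]. Integrating term-by-term (or equivalently evaluating the antiderivative F(x) = -2*x^5/5 + x^4 - x^2 at the endpoints):
  F(1) − F(−1) = -2/5 − (2/5) = -4/5.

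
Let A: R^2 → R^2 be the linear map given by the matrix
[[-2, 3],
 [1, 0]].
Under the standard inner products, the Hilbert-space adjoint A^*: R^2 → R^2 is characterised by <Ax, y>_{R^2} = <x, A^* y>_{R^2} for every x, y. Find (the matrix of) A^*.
A^* = A^T =
[[-2, 1],
 [3, 0]]

For real matrices with standard dot products, the defining identity <Ax, y> = <x, A^* y> gives (Ax)^T y = x^T (A^*) y, i.e. x^T A^T y = x^T (A^*) y. Since this holds for all x, y, we must have A^* = A^T. Therefore
A^* =
[[-2, 1],
 [3, 0]].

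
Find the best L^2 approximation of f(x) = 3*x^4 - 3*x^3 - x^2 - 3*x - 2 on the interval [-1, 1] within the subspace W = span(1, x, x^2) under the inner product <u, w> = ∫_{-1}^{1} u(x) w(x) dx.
g(x) = 11*x^2/7 - 24*x/5 - 79/35

The best approximation g ∈ W is the orthogonal projection of f onto W. Writing g = a_0 + a_1 x + a_2 x^2, the coefficients solve the normal equations G · a = b where
  G_{ij} = <φ_i, φ_j> and b_i = <f, φ_i>, with φ_0 = 1, φ_1 = x, φ_2 = x^2.
G =
  [2, 0, 2/3]
  [0, 2/3, 0]
  [2/3, 0, 2/5],
b = (-52/15, -16/5, -92/105).
Solving gives a_0 = -79/35, a_1 = -24/5, a_2 = 11/7, so
  g(x) = 11*x^2/7 - 24*x/5 - 79/35.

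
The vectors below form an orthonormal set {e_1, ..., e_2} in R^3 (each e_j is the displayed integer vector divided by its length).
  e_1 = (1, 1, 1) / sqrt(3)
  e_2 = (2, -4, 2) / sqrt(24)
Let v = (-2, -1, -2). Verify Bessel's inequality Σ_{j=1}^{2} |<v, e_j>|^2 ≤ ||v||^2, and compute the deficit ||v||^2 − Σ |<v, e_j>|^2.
Σ |<v, e_j>|^2 = 9; ||v||^2 = 9; deficit = 0

Write each e_j = u_j / sqrt(<u_j, u_j>) where u_j is the displayed integer vector. Then <v, e_j> = <v, u_j> / sqrt(<u_j, u_j>), so |<v, e_j>|^2 = <v, u_j>^2 / <u_j, u_j>.
Coefficients: <v, e_1> = -5/sqrt(3), <v, e_2> = -4/sqrt(24).
Square and sum: Σ |<v, e_j>|^2 = 9.
Compute ||v||^2 = v·v = 9.
Deficit = 9 − 9 = 0 ≥ 0, confirming Bessel's inequality. (The deficit equals ||v − Σ <v,e_j> e_j||^2, the squared distance from v to span{e_j}.)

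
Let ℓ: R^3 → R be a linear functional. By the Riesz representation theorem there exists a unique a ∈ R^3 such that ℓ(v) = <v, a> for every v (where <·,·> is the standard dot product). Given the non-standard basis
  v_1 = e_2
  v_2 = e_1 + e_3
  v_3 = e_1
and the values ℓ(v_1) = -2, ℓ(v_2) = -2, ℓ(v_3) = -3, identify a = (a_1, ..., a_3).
a = (-3, -2, 1)

Write a = (a_1, ..., a_3) in the standard basis. For each basis vector v_i, ℓ(v_i) = <v_i, a> is a linear equation in the a_j's. Collect the n equations into a matrix system V a = ℓ, where row i of V is v_i (expressed in the standard basis). Since V is invertible (lower-triangular with 1s on the diagonal, up to permutation), solve by back-substitution:
  V =
[[0, 1, 0],
 [1, 0, 1],
 [1, 0, 0]]
  V a = (-2, -2, -3)
Solving gives a = (-3, -2, 1).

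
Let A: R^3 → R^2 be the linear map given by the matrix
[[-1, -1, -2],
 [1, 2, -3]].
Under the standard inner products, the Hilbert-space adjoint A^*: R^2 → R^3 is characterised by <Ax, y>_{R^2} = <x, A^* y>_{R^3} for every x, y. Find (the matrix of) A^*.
A^* = A^T =
[[-1, 1],
 [-1, 2],
 [-2, -3]]

For real matrices with standard dot products, the defining identity <Ax, y> = <x, A^* y> gives (Ax)^T y = x^T (A^*) y, i.e. x^T A^T y = x^T (A^*) y. Since this holds for all x, y, we must have A^* = A^T. Therefore
A^* =
[[-1, 1],
 [-1, 2],
 [-2, -3]].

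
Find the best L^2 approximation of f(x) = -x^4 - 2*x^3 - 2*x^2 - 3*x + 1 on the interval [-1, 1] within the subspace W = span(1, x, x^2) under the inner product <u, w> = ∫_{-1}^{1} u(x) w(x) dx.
g(x) = -20*x^2/7 - 21*x/5 + 38/35

The best approximation g ∈ W is the orthogonal projection of f onto W. Writing g = a_0 + a_1 x + a_2 x^2, the coefficients solve the normal equations G · a = b where
  G_{ij} = <φ_i, φ_j> and b_i = <f, φ_i>, with φ_0 = 1, φ_1 = x, φ_2 = x^2.
G =
  [2, 0, 2/3]
  [0, 2/3, 0]
  [2/3, 0, 2/5],
b = (4/15, -14/5, -44/105).
Solving gives a_0 = 38/35, a_1 = -21/5, a_2 = -20/7, so
  g(x) = -20*x^2/7 - 21*x/5 + 38/35.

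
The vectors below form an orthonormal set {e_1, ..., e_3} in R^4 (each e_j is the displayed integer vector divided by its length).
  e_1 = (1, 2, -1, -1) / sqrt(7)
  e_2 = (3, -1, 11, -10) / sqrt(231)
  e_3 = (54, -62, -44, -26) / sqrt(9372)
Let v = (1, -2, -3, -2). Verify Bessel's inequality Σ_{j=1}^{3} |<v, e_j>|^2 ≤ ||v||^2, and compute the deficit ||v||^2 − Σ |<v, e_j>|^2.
Σ |<v, e_j>|^2 = 1053/71; ||v||^2 = 18; deficit = 225/71

Write each e_j = u_j / sqrt(<u_j, u_j>) where u_j is the displayed integer vector. Then <v, e_j> = <v, u_j> / sqrt(<u_j, u_j>), so |<v, e_j>|^2 = <v, u_j>^2 / <u_j, u_j>.
Coefficients: <v, e_1> = 2/sqrt(7), <v, e_2> = -8/sqrt(231), <v, e_3> = 362/sqrt(9372).
Square and sum: Σ |<v, e_j>|^2 = 1053/71.
Compute ||v||^2 = v·v = 18.
Deficit = 18 − 1053/71 = 225/71 ≥ 0, confirming Bessel's inequality. (The deficit equals ||v − Σ <v,e_j> e_j||^2, the squared distance from v to span{e_j}.)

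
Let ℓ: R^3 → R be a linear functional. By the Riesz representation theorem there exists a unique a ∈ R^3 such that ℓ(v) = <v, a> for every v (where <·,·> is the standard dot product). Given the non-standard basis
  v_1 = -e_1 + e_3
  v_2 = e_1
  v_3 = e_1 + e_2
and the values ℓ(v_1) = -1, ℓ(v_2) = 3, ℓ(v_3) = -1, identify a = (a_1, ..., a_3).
a = (3, -4, 2)

Write a = (a_1, ..., a_3) in the standard basis. For each basis vector v_i, ℓ(v_i) = <v_i, a> is a linear equation in the a_j's. Collect the n equations into a matrix system V a = ℓ, where row i of V is v_i (expressed in the standard basis). Since V is invertible (lower-triangular with 1s on the diagonal, up to permutation), solve by back-substitution:
  V =
[[-1, 0, 1],
 [1, 0, 0],
 [1, 1, 0]]
  V a = (-1, 3, -1)
Solving gives a = (3, -4, 2).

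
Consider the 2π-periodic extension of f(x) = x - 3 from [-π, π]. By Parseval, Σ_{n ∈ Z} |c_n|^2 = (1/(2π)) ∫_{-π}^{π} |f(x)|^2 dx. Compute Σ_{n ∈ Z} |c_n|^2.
Σ |c_n|^2 = π^2/3 + 9

Expand and integrate term by term over [-π, π]:
  ∫ (x)^2 dx = 1·(2π^3/3); ∫ 2·1·(-3)·x dx = 0 (odd integrand); ∫ (-3)^2 dx = 9·2π.
So (1/(2π)) ∫_{-π}^{π} (x - 3)^2 dx = 1π^2/3 + 9 = π^2/3 + 9.
Parseval ⇒ Σ |c_n|^2 = π^2/3 + 9.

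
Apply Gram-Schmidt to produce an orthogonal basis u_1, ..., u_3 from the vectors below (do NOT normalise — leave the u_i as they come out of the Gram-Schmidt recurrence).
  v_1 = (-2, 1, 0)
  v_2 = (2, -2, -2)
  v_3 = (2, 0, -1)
Orthogonal basis:
  u_1 = (-2, 1, 0)
  u_2 = (-2/5, -4/5, -2)
  u_3 = (1/2, 1, -1/2)

Apply the Gram-Schmidt recurrence
  u_1 = v_1
  u_i = v_i − Σ_{j<i} ((v_i · u_j) / (u_j · u_j)) · u_j.

Step by step this gives:
  u_1 = (-2, 1, 0)
  u_2 = (-2/5, -4/5, -2)
  u_3 = (1/2, 1, -1/2)

Orthogonality check:
  u_2 · u_1 = 0 (should be 0)
  u_3 · u_1 = 0 (should be 0)
  u_3 · u_2 = 0 (should be 0)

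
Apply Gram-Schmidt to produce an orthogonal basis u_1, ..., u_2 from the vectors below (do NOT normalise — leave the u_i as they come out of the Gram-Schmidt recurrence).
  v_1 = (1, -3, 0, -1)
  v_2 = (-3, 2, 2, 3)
Orthogonal basis:
  u_1 = (1, -3, 0, -1)
  u_2 = (-21/11, -14/11, 2, 21/11)

Apply the Gram-Schmidt recurrence
  u_1 = v_1
  u_i = v_i − Σ_{j<i} ((v_i · u_j) / (u_j · u_j)) · u_j.

Step by step this gives:
  u_1 = (1, -3, 0, -1)
  u_2 = (-21/11, -14/11, 2, 21/11)

Orthogonality check:
  u_2 · u_1 = 0 (should be 0)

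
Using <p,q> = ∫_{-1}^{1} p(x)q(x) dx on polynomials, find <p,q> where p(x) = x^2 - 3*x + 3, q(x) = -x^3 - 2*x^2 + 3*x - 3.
<p,q> = -148/5

Expand the product: p(x)·q(x) = -x^5 + x^4 + 6*x^3 - 18*x^2 + 18*x - 9.
∫_{-1}^{1} of each monomial x^k gives [2/(k+1) if k even, 0 if k odd]. Integrating term-by-term (or equivalently evaluating the antiderivative F(x) = -x^6/6 + x^5/5 + 3*x^4/2 - 6*x^3 + 9*x^2 - 9*x at the endpoints):
  F(1) − F(−1) = -67/15 − (377/15) = -148/5.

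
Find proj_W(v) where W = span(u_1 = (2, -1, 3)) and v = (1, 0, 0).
proj_W(v) = (2/7, -1/7, 3/7)

Set up U = [u_1 | ... | u_1] ∈ R^(3×1). The projector onto W = col(U) is P = U (U^T U)^(-1) U^T.
Compute U^T U =
  [14],
and U^T v = (2).
Solve U^T U · c = U^T v for the coefficients: c = (1/7). The projection is proj_W(v) = U c.
Check: (v - proj_W(v)) · u_1 = 0  (should be 0).
Result: proj_W(v) = (2/7, -1/7, 3/7).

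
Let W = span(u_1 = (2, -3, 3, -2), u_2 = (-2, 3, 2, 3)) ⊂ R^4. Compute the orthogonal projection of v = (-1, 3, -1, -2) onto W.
proj_W(v) = (-2/3, 1, -59/39, 22/39)

Set up U = [u_1 | ... | u_2] ∈ R^(4×2). The projector onto W = col(U) is P = U (U^T U)^(-1) U^T.
Compute U^T U =
  [26, -13]
  [-13, 26],
and U^T v = (-10, 3).
Solve U^T U · c = U^T v for the coefficients: c = (-17/39, -4/39). The projection is proj_W(v) = U c.
Check: (v - proj_W(v)) · u_1 = 0  (should be 0).
Check: (v - proj_W(v)) · u_2 = 0  (should be 0).
Result: proj_W(v) = (-2/3, 1, -59/39, 22/39).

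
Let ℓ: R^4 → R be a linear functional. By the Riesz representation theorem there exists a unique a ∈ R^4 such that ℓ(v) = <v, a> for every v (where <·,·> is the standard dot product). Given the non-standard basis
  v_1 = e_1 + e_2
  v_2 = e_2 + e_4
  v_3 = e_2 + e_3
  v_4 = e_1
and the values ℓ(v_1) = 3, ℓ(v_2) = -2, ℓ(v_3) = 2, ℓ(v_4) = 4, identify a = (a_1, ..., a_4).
a = (4, -1, 3, -1)

Write a = (a_1, ..., a_4) in the standard basis. For each basis vector v_i, ℓ(v_i) = <v_i, a> is a linear equation in the a_j's. Collect the n equations into a matrix system V a = ℓ, where row i of V is v_i (expressed in the standard basis). Since V is invertible (lower-triangular with 1s on the diagonal, up to permutation), solve by back-substitution:
  V =
[[1, 1, 0, 0],
 [0, 1, 0, 1],
 [0, 1, 1, 0],
 [1, 0, 0, 0]]
  V a = (3, -2, 2, 4)
Solving gives a = (4, -1, 3, -1).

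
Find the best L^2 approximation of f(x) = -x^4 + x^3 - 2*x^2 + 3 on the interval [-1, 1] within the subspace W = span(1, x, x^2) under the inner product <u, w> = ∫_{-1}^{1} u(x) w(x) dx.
g(x) = -20*x^2/7 + 3*x/5 + 108/35

The best approximation g ∈ W is the orthogonal projection of f onto W. Writing g = a_0 + a_1 x + a_2 x^2, the coefficients solve the normal equations G · a = b where
  G_{ij} = <φ_i, φ_j> and b_i = <f, φ_i>, with φ_0 = 1, φ_1 = x, φ_2 = x^2.
G =
  [2, 0, 2/3]
  [0, 2/3, 0]
  [2/3, 0, 2/5],
b = (64/15, 2/5, 32/35).
Solving gives a_0 = 108/35, a_1 = 3/5, a_2 = -20/7, so
  g(x) = -20*x^2/7 + 3*x/5 + 108/35.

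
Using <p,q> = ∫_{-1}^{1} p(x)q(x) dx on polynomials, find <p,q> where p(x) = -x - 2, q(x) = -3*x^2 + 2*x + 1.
<p,q> = -4/3

Expand the product: p(x)·q(x) = 3*x^3 + 4*x^2 - 5*x - 2.
∫_{-1}^{1} of each monomial x^k gives [2/(k+1) if k even, 0 if k odd]. Integrating term-by-term (or equivalently evaluating the antiderivative F(x) = 3*x^4/4 + 4*x^3/3 - 5*x^2/2 - 2*x at the endpoints):
  F(1) − F(−1) = -29/12 − (-13/12) = -4/3.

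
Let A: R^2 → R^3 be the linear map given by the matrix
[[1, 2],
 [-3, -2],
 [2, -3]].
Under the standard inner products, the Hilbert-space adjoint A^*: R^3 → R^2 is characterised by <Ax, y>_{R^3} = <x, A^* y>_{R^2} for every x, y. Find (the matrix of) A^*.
A^* = A^T =
[[1, -3, 2],
 [2, -2, -3]]

For real matrices with standard dot products, the defining identity <Ax, y> = <x, A^* y> gives (Ax)^T y = x^T (A^*) y, i.e. x^T A^T y = x^T (A^*) y. Since this holds for all x, y, we must have A^* = A^T. Therefore
A^* =
[[1, -3, 2],
 [2, -2, -3]].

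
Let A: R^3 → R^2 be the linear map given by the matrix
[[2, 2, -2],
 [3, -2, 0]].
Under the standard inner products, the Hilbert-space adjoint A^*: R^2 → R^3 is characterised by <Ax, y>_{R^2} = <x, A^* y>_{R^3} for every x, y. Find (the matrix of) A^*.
A^* = A^T =
[[2, 3],
 [2, -2],
 [-2, 0]]

For real matrices with standard dot products, the defining identity <Ax, y> = <x, A^* y> gives (Ax)^T y = x^T (A^*) y, i.e. x^T A^T y = x^T (A^*) y. Since this holds for all x, y, we must have A^* = A^T. Therefore
A^* =
[[2, 3],
 [2, -2],
 [-2, 0]].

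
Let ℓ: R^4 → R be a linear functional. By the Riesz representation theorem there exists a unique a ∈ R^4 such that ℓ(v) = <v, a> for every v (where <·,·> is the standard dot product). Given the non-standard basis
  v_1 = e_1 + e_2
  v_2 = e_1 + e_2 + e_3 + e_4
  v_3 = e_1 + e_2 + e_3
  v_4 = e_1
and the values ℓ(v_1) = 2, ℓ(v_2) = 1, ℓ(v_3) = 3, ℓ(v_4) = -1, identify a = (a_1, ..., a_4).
a = (-1, 3, 1, -2)

Write a = (a_1, ..., a_4) in the standard basis. For each basis vector v_i, ℓ(v_i) = <v_i, a> is a linear equation in the a_j's. Collect the n equations into a matrix system V a = ℓ, where row i of V is v_i (expressed in the standard basis). Since V is invertible (lower-triangular with 1s on the diagonal, up to permutation), solve by back-substitution:
  V =
[[1, 1, 0, 0],
 [1, 1, 1, 1],
 [1, 1, 1, 0],
 [1, 0, 0, 0]]
  V a = (2, 1, 3, -1)
Solving gives a = (-1, 3, 1, -2).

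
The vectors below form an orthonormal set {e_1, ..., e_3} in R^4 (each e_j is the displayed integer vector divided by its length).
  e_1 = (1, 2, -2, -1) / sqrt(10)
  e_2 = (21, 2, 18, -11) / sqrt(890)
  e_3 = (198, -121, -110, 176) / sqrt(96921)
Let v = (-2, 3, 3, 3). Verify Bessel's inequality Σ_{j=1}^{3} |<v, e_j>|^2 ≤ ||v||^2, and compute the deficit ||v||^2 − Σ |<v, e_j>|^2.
Σ |<v, e_j>|^2 = 6; ||v||^2 = 31; deficit = 25

Write each e_j = u_j / sqrt(<u_j, u_j>) where u_j is the displayed integer vector. Then <v, e_j> = <v, u_j> / sqrt(<u_j, u_j>), so |<v, e_j>|^2 = <v, u_j>^2 / <u_j, u_j>.
Coefficients: <v, e_1> = -5/sqrt(10), <v, e_2> = -15/sqrt(890), <v, e_3> = -561/sqrt(96921).
Square and sum: Σ |<v, e_j>|^2 = 6.
Compute ||v||^2 = v·v = 31.
Deficit = 31 − 6 = 25 ≥ 0, confirming Bessel's inequality. (The deficit equals ||v − Σ <v,e_j> e_j||^2, the squared distance from v to span{e_j}.)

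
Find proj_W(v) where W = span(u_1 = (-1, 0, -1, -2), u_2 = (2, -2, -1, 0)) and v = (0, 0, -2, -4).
proj_W(v) = (-48/53, -44/53, -114/53, -184/53)

Set up U = [u_1 | ... | u_2] ∈ R^(4×2). The projector onto W = col(U) is P = U (U^T U)^(-1) U^T.
Compute U^T U =
  [6, -1]
  [-1, 9],
and U^T v = (10, 2).
Solve U^T U · c = U^T v for the coefficients: c = (92/53, 22/53). The projection is proj_W(v) = U c.
Check: (v - proj_W(v)) · u_1 = 0  (should be 0).
Check: (v - proj_W(v)) · u_2 = 0  (should be 0).
Result: proj_W(v) = (-48/53, -44/53, -114/53, -184/53).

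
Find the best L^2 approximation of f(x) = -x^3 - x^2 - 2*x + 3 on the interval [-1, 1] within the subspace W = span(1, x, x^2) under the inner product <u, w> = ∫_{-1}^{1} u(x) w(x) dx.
g(x) = -x^2 - 13*x/5 + 3

The best approximation g ∈ W is the orthogonal projection of f onto W. Writing g = a_0 + a_1 x + a_2 x^2, the coefficients solve the normal equations G · a = b where
  G_{ij} = <φ_i, φ_j> and b_i = <f, φ_i>, with φ_0 = 1, φ_1 = x, φ_2 = x^2.
G =
  [2, 0, 2/3]
  [0, 2/3, 0]
  [2/3, 0, 2/5],
b = (16/3, -26/15, 8/5).
Solving gives a_0 = 3, a_1 = -13/5, a_2 = -1, so
  g(x) = -x^2 - 13*x/5 + 3.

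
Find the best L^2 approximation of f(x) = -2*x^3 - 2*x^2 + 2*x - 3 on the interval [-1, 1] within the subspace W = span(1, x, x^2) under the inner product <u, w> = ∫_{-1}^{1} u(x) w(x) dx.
g(x) = -2*x^2 + 4*x/5 - 3

The best approximation g ∈ W is the orthogonal projection of f onto W. Writing g = a_0 + a_1 x + a_2 x^2, the coefficients solve the normal equations G · a = b where
  G_{ij} = <φ_i, φ_j> and b_i = <f, φ_i>, with φ_0 = 1, φ_1 = x, φ_2 = x^2.
G =
  [2, 0, 2/3]
  [0, 2/3, 0]
  [2/3, 0, 2/5],
b = (-22/3, 8/15, -14/5).
Solving gives a_0 = -3, a_1 = 4/5, a_2 = -2, so
  g(x) = -2*x^2 + 4*x/5 - 3.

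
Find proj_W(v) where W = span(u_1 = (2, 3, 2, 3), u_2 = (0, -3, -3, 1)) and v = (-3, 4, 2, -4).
proj_W(v) = (-302/175, 63/25, 592/175, -751/175)

Set up U = [u_1 | ... | u_2] ∈ R^(4×2). The projector onto W = col(U) is P = U (U^T U)^(-1) U^T.
Compute U^T U =
  [26, -12]
  [-12, 19],
and U^T v = (-2, -22).
Solve U^T U · c = U^T v for the coefficients: c = (-151/175, -298/175). The projection is proj_W(v) = U c.
Check: (v - proj_W(v)) · u_1 = 0  (should be 0).
Check: (v - proj_W(v)) · u_2 = 0  (should be 0).
Result: proj_W(v) = (-302/175, 63/25, 592/175, -751/175).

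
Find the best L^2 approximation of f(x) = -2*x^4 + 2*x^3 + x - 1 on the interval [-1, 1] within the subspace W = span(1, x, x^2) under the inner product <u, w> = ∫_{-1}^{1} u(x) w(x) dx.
g(x) = -12*x^2/7 + 11*x/5 - 29/35

The best approximation g ∈ W is the orthogonal projection of f onto W. Writing g = a_0 + a_1 x + a_2 x^2, the coefficients solve the normal equations G · a = b where
  G_{ij} = <φ_i, φ_j> and b_i = <f, φ_i>, with φ_0 = 1, φ_1 = x, φ_2 = x^2.
G =
  [2, 0, 2/3]
  [0, 2/3, 0]
  [2/3, 0, 2/5],
b = (-14/5, 22/15, -26/21).
Solving gives a_0 = -29/35, a_1 = 11/5, a_2 = -12/7, so
  g(x) = -12*x^2/7 + 11*x/5 - 29/35.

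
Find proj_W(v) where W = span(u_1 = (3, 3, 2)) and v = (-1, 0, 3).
proj_W(v) = (9/22, 9/22, 3/11)

Set up U = [u_1 | ... | u_1] ∈ R^(3×1). The projector onto W = col(U) is P = U (U^T U)^(-1) U^T.
Compute U^T U =
  [22],
and U^T v = (3).
Solve U^T U · c = U^T v for the coefficients: c = (3/22). The projection is proj_W(v) = U c.
Check: (v - proj_W(v)) · u_1 = 0  (should be 0).
Result: proj_W(v) = (9/22, 9/22, 3/11).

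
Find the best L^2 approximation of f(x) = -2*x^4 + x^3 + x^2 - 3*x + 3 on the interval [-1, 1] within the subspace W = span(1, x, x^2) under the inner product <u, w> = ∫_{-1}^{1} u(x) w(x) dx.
g(x) = -5*x^2/7 - 12*x/5 + 111/35

The best approximation g ∈ W is the orthogonal projection of f onto W. Writing g = a_0 + a_1 x + a_2 x^2, the coefficients solve the normal equations G · a = b where
  G_{ij} = <φ_i, φ_j> and b_i = <f, φ_i>, with φ_0 = 1, φ_1 = x, φ_2 = x^2.
G =
  [2, 0, 2/3]
  [0, 2/3, 0]
  [2/3, 0, 2/5],
b = (88/15, -8/5, 64/35).
Solving gives a_0 = 111/35, a_1 = -12/5, a_2 = -5/7, so
  g(x) = -5*x^2/7 - 12*x/5 + 111/35.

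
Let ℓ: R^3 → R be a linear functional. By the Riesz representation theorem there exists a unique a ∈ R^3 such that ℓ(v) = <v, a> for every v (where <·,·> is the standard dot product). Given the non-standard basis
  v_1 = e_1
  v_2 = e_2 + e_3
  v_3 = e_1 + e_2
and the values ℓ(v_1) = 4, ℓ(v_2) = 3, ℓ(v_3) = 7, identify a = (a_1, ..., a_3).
a = (4, 3, 0)

Write a = (a_1, ..., a_3) in the standard basis. For each basis vector v_i, ℓ(v_i) = <v_i, a> is a linear equation in the a_j's. Collect the n equations into a matrix system V a = ℓ, where row i of V is v_i (expressed in the standard basis). Since V is invertible (lower-triangular with 1s on the diagonal, up to permutation), solve by back-substitution:
  V =
[[1, 0, 0],
 [0, 1, 1],
 [1, 1, 0]]
  V a = (4, 3, 7)
Solving gives a = (4, 3, 0).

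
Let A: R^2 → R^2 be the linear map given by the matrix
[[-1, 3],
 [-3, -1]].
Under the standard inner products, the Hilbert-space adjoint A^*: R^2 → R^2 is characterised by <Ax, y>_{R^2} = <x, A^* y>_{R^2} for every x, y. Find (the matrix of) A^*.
A^* = A^T =
[[-1, -3],
 [3, -1]]

For real matrices with standard dot products, the defining identity <Ax, y> = <x, A^* y> gives (Ax)^T y = x^T (A^*) y, i.e. x^T A^T y = x^T (A^*) y. Since this holds for all x, y, we must have A^* = A^T. Therefore
A^* =
[[-1, -3],
 [3, -1]].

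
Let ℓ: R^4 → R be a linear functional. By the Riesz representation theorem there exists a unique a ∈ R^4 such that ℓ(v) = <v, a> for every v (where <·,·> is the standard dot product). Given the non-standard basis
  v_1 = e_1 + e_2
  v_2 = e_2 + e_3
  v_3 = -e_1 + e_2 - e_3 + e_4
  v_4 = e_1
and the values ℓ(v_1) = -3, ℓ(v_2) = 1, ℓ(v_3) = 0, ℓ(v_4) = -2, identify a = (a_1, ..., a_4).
a = (-2, -1, 2, 1)

Write a = (a_1, ..., a_4) in the standard basis. For each basis vector v_i, ℓ(v_i) = <v_i, a> is a linear equation in the a_j's. Collect the n equations into a matrix system V a = ℓ, where row i of V is v_i (expressed in the standard basis). Since V is invertible (lower-triangular with 1s on the diagonal, up to permutation), solve by back-substitution:
  V =
[[1, 1, 0, 0],
 [0, 1, 1, 0],
 [-1, 1, -1, 1],
 [1, 0, 0, 0]]
  V a = (-3, 1, 0, -2)
Solving gives a = (-2, -1, 2, 1).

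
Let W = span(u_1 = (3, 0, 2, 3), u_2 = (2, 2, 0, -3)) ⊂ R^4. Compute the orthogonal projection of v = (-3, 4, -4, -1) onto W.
proj_W(v) = (-175/73, 20/73, -130/73, -225/73)

Set up U = [u_1 | ... | u_2] ∈ R^(4×2). The projector onto W = col(U) is P = U (U^T U)^(-1) U^T.
Compute U^T U =
  [22, -3]
  [-3, 17],
and U^T v = (-20, 5).
Solve U^T U · c = U^T v for the coefficients: c = (-65/73, 10/73). The projection is proj_W(v) = U c.
Check: (v - proj_W(v)) · u_1 = 0  (should be 0).
Check: (v - proj_W(v)) · u_2 = 0  (should be 0).
Result: proj_W(v) = (-175/73, 20/73, -130/73, -225/73).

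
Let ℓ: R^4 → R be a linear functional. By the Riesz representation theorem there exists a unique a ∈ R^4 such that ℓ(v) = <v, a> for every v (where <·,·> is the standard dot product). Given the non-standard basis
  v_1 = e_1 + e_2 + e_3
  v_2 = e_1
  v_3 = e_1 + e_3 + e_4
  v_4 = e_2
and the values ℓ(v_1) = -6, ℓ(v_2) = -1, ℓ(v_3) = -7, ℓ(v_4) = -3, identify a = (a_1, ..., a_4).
a = (-1, -3, -2, -4)

Write a = (a_1, ..., a_4) in the standard basis. For each basis vector v_i, ℓ(v_i) = <v_i, a> is a linear equation in the a_j's. Collect the n equations into a matrix system V a = ℓ, where row i of V is v_i (expressed in the standard basis). Since V is invertible (lower-triangular with 1s on the diagonal, up to permutation), solve by back-substitution:
  V =
[[1, 1, 1, 0],
 [1, 0, 0, 0],
 [1, 0, 1, 1],
 [0, 1, 0, 0]]
  V a = (-6, -1, -7, -3)
Solving gives a = (-1, -3, -2, -4).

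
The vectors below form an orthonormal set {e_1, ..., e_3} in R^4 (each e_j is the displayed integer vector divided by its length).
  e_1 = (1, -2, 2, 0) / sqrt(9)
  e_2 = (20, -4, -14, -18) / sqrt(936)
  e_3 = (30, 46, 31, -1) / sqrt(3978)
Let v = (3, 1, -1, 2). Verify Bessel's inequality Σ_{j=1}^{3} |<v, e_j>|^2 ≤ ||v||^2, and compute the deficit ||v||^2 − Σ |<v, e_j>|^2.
Σ |<v, e_j>|^2 = 614/153; ||v||^2 = 15; deficit = 1681/153

Write each e_j = u_j / sqrt(<u_j, u_j>) where u_j is the displayed integer vector. Then <v, e_j> = <v, u_j> / sqrt(<u_j, u_j>), so |<v, e_j>|^2 = <v, u_j>^2 / <u_j, u_j>.
Coefficients: <v, e_1> = -1/sqrt(9), <v, e_2> = 34/sqrt(936), <v, e_3> = 103/sqrt(3978).
Square and sum: Σ |<v, e_j>|^2 = 614/153.
Compute ||v||^2 = v·v = 15.
Deficit = 15 − 614/153 = 1681/153 ≥ 0, confirming Bessel's inequality. (The deficit equals ||v − Σ <v,e_j> e_j||^2, the squared distance from v to span{e_j}.)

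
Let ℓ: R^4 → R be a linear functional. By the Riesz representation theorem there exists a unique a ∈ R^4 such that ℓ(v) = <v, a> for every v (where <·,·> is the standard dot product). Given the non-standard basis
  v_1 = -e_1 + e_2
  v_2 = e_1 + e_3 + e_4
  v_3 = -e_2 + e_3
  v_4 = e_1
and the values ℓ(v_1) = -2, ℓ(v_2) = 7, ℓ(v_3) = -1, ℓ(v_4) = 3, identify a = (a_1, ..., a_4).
a = (3, 1, 0, 4)

Write a = (a_1, ..., a_4) in the standard basis. For each basis vector v_i, ℓ(v_i) = <v_i, a> is a linear equation in the a_j's. Collect the n equations into a matrix system V a = ℓ, where row i of V is v_i (expressed in the standard basis). Since V is invertible (lower-triangular with 1s on the diagonal, up to permutation), solve by back-substitution:
  V =
[[-1, 1, 0, 0],
 [1, 0, 1, 1],
 [0, -1, 1, 0],
 [1, 0, 0, 0]]
  V a = (-2, 7, -1, 3)
Solving gives a = (3, 1, 0, 4).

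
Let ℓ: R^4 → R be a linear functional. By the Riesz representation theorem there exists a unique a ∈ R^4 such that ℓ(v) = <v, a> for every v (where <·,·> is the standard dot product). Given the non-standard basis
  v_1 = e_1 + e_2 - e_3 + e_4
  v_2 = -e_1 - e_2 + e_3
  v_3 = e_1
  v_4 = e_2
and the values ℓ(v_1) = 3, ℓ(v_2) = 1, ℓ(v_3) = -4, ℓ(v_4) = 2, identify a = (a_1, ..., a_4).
a = (-4, 2, -1, 4)

Write a = (a_1, ..., a_4) in the standard basis. For each basis vector v_i, ℓ(v_i) = <v_i, a> is a linear equation in the a_j's. Collect the n equations into a matrix system V a = ℓ, where row i of V is v_i (expressed in the standard basis). Since V is invertible (lower-triangular with 1s on the diagonal, up to permutation), solve by back-substitution:
  V =
[[1, 1, -1, 1],
 [-1, -1, 1, 0],
 [1, 0, 0, 0],
 [0, 1, 0, 0]]
  V a = (3, 1, -4, 2)
Solving gives a = (-4, 2, -1, 4).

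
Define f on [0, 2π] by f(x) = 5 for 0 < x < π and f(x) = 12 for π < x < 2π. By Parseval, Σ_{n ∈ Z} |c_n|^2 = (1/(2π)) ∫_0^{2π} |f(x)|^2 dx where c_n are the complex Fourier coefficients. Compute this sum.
Σ |c_n|^2 = 169/2

Parseval equates the L^2 energy of f (normalised by 1/(2π)) with the ℓ^2 sum of its Fourier coefficients: (1/(2π)) ∫_0^{2π} |f|^2 = Σ |c_n|^2.
Compute the left side: (1/(2π)) [∫_0^π 5^2 dx + ∫_π^{2π} 12^2 dx] = (1/(2π)) · (25π + 144π) = (25 + 144)/2 = 169/2.
So Σ_{n ∈ Z} |c_n|^2 = 169/2.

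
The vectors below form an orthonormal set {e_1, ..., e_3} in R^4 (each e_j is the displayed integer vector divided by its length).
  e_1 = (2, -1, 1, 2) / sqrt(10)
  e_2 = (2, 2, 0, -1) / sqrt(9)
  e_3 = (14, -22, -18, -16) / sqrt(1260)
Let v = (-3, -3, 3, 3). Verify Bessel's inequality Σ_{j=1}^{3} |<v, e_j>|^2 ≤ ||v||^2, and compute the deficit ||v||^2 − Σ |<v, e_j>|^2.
Σ |<v, e_j>|^2 = 234/7; ||v||^2 = 36; deficit = 18/7

Write each e_j = u_j / sqrt(<u_j, u_j>) where u_j is the displayed integer vector. Then <v, e_j> = <v, u_j> / sqrt(<u_j, u_j>), so |<v, e_j>|^2 = <v, u_j>^2 / <u_j, u_j>.
Coefficients: <v, e_1> = 6/sqrt(10), <v, e_2> = -15/sqrt(9), <v, e_3> = -78/sqrt(1260).
Square and sum: Σ |<v, e_j>|^2 = 234/7.
Compute ||v||^2 = v·v = 36.
Deficit = 36 − 234/7 = 18/7 ≥ 0, confirming Bessel's inequality. (The deficit equals ||v − Σ <v,e_j> e_j||^2, the squared distance from v to span{e_j}.)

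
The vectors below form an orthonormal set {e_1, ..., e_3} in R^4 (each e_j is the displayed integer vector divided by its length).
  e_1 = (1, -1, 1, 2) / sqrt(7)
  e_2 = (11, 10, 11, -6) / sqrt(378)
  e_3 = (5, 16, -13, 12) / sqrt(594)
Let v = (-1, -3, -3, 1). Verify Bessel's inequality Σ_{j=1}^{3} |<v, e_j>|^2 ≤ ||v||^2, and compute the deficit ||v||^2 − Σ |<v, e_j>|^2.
Σ |<v, e_j>|^2 = 1691/99; ||v||^2 = 20; deficit = 289/99

Write each e_j = u_j / sqrt(<u_j, u_j>) where u_j is the displayed integer vector. Then <v, e_j> = <v, u_j> / sqrt(<u_j, u_j>), so |<v, e_j>|^2 = <v, u_j>^2 / <u_j, u_j>.
Coefficients: <v, e_1> = 1/sqrt(7), <v, e_2> = -80/sqrt(378), <v, e_3> = -2/sqrt(594).
Square and sum: Σ |<v, e_j>|^2 = 1691/99.
Compute ||v||^2 = v·v = 20.
Deficit = 20 − 1691/99 = 289/99 ≥ 0, confirming Bessel's inequality. (The deficit equals ||v − Σ <v,e_j> e_j||^2, the squared distance from v to span{e_j}.)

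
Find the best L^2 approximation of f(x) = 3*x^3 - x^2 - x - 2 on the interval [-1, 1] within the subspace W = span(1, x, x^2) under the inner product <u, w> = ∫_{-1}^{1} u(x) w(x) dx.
g(x) = -x^2 + 4*x/5 - 2

The best approximation g ∈ W is the orthogonal projection of f onto W. Writing g = a_0 + a_1 x + a_2 x^2, the coefficients solve the normal equations G · a = b where
  G_{ij} = <φ_i, φ_j> and b_i = <f, φ_i>, with φ_0 = 1, φ_1 = x, φ_2 = x^2.
G =
  [2, 0, 2/3]
  [0, 2/3, 0]
  [2/3, 0, 2/5],
b = (-14/3, 8/15, -26/15).
Solving gives a_0 = -2, a_1 = 4/5, a_2 = -1, so
  g(x) = -x^2 + 4*x/5 - 2.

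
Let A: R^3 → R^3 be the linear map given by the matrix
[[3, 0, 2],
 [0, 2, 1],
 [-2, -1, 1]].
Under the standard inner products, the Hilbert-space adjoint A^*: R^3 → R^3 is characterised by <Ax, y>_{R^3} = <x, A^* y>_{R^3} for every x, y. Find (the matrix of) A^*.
A^* = A^T =
[[3, 0, -2],
 [0, 2, -1],
 [2, 1, 1]]

For real matrices with standard dot products, the defining identity <Ax, y> = <x, A^* y> gives (Ax)^T y = x^T (A^*) y, i.e. x^T A^T y = x^T (A^*) y. Since this holds for all x, y, we must have A^* = A^T. Therefore
A^* =
[[3, 0, -2],
 [0, 2, -1],
 [2, 1, 1]].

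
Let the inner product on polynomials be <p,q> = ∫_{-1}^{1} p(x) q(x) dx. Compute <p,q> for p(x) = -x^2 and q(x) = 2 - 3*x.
<p,q> = -4/3

Expand the product: p(x)·q(x) = 3*x^3 - 2*x^2.
∫_{-1}^{1} of each monomial x^k gives [2/(k+1) if k even, 0 if k odd]. Integrating term-by-term (or equivalently evaluating the antiderivative F(x) = 3*x^4/4 - 2*x^3/3 at the endpoints):
  F(1) − F(−1) = 1/12 − (17/12) = -4/3.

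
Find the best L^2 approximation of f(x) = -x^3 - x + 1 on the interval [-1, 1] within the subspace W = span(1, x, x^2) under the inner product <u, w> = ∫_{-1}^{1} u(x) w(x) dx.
g(x) = 1 - 8*x/5

The best approximation g ∈ W is the orthogonal projection of f onto W. Writing g = a_0 + a_1 x + a_2 x^2, the coefficients solve the normal equations G · a = b where
  G_{ij} = <φ_i, φ_j> and b_i = <f, φ_i>, with φ_0 = 1, φ_1 = x, φ_2 = x^2.
G =
  [2, 0, 2/3]
  [0, 2/3, 0]
  [2/3, 0, 2/5],
b = (2, -16/15, 2/3).
Solving gives a_0 = 1, a_1 = -8/5, a_2 = 0, so
  g(x) = 1 - 8*x/5.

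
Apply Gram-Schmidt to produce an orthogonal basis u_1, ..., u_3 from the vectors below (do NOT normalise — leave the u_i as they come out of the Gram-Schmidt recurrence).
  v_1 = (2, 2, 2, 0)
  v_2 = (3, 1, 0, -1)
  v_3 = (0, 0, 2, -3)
Orthogonal basis:
  u_1 = (2, 2, 2, 0)
  u_2 = (5/3, -1/3, -4/3, -1)
  u_3 = (-13/17, -11/17, 24/17, -50/17)

Apply the Gram-Schmidt recurrence
  u_1 = v_1
  u_i = v_i − Σ_{j<i} ((v_i · u_j) / (u_j · u_j)) · u_j.

Step by step this gives:
  u_1 = (2, 2, 2, 0)
  u_2 = (5/3, -1/3, -4/3, -1)
  u_3 = (-13/17, -11/17, 24/17, -50/17)

Orthogonality check:
  u_2 · u_1 = 0 (should be 0)
  u_3 · u_1 = 0 (should be 0)
  u_3 · u_2 = 0 (should be 0)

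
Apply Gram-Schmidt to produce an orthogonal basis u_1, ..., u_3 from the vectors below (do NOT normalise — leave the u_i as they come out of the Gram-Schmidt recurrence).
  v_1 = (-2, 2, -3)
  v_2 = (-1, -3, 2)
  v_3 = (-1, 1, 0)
Orthogonal basis:
  u_1 = (-2, 2, -3)
  u_2 = (-37/17, -31/17, 4/17)
  u_3 = (-10/23, 14/23, 16/23)

Apply the Gram-Schmidt recurrence
  u_1 = v_1
  u_i = v_i − Σ_{j<i} ((v_i · u_j) / (u_j · u_j)) · u_j.

Step by step this gives:
  u_1 = (-2, 2, -3)
  u_2 = (-37/17, -31/17, 4/17)
  u_3 = (-10/23, 14/23, 16/23)

Orthogonality check:
  u_2 · u_1 = 0 (should be 0)
  u_3 · u_1 = 0 (should be 0)
  u_3 · u_2 = 0 (should be 0)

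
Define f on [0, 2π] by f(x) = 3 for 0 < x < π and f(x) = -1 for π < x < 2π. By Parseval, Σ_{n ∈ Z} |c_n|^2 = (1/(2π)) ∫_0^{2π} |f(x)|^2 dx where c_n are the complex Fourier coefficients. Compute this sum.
Σ |c_n|^2 = 5

Parseval equates the L^2 energy of f (normalised by 1/(2π)) with the ℓ^2 sum of its Fourier coefficients: (1/(2π)) ∫_0^{2π} |f|^2 = Σ |c_n|^2.
Compute the left side: (1/(2π)) [∫_0^π 3^2 dx + ∫_π^{2π} (-1)^2 dx] = (1/(2π)) · (9π + 1π) = (9 + 1)/2 = 5.
So Σ_{n ∈ Z} |c_n|^2 = 5.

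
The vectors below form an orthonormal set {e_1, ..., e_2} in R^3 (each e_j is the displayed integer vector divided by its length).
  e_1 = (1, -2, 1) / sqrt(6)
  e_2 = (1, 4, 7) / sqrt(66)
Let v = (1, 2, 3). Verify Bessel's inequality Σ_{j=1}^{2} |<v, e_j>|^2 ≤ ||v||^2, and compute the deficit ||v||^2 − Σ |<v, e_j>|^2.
Σ |<v, e_j>|^2 = 150/11; ||v||^2 = 14; deficit = 4/11

Write each e_j = u_j / sqrt(<u_j, u_j>) where u_j is the displayed integer vector. Then <v, e_j> = <v, u_j> / sqrt(<u_j, u_j>), so |<v, e_j>|^2 = <v, u_j>^2 / <u_j, u_j>.
Coefficients: <v, e_1> = 0/sqrt(6), <v, e_2> = 30/sqrt(66).
Square and sum: Σ |<v, e_j>|^2 = 150/11.
Compute ||v||^2 = v·v = 14.
Deficit = 14 − 150/11 = 4/11 ≥ 0, confirming Bessel's inequality. (The deficit equals ||v − Σ <v,e_j> e_j||^2, the squared distance from v to span{e_j}.)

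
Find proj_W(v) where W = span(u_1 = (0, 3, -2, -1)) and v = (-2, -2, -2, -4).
proj_W(v) = (0, 3/7, -2/7, -1/7)

Set up U = [u_1 | ... | u_1] ∈ R^(4×1). The projector onto W = col(U) is P = U (U^T U)^(-1) U^T.
Compute U^T U =
  [14],
and U^T v = (2).
Solve U^T U · c = U^T v for the coefficients: c = (1/7). The projection is proj_W(v) = U c.
Check: (v - proj_W(v)) · u_1 = 0  (should be 0).
Result: proj_W(v) = (0, 3/7, -2/7, -1/7).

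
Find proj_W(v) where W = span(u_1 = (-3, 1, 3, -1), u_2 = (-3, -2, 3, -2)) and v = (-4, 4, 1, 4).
proj_W(v) = (-177/98, 247/49, 177/98, 43/49)

Set up U = [u_1 | ... | u_2] ∈ R^(4×2). The projector onto W = col(U) is P = U (U^T U)^(-1) U^T.
Compute U^T U =
  [20, 18]
  [18, 26],
and U^T v = (15, -1).
Solve U^T U · c = U^T v for the coefficients: c = (102/49, -145/98). The projection is proj_W(v) = U c.
Check: (v - proj_W(v)) · u_1 = 0  (should be 0).
Check: (v - proj_W(v)) · u_2 = 0  (should be 0).
Result: proj_W(v) = (-177/98, 247/49, 177/98, 43/49).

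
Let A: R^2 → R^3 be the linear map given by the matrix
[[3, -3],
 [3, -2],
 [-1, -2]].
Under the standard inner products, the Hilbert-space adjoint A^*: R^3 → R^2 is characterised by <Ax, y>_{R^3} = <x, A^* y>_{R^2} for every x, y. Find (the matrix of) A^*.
A^* = A^T =
[[3, 3, -1],
 [-3, -2, -2]]

For real matrices with standard dot products, the defining identity <Ax, y> = <x, A^* y> gives (Ax)^T y = x^T (A^*) y, i.e. x^T A^T y = x^T (A^*) y. Since this holds for all x, y, we must have A^* = A^T. Therefore
A^* =
[[3, 3, -1],
 [-3, -2, -2]].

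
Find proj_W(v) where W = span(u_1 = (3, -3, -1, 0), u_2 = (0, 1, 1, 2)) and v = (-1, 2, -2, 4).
proj_W(v) = (-15/49, 11/7, 67/49, 124/49)

Set up U = [u_1 | ... | u_2] ∈ R^(4×2). The projector onto W = col(U) is P = U (U^T U)^(-1) U^T.
Compute U^T U =
  [19, -4]
  [-4, 6],
and U^T v = (-7, 8).
Solve U^T U · c = U^T v for the coefficients: c = (-5/49, 62/49). The projection is proj_W(v) = U c.
Check: (v - proj_W(v)) · u_1 = 0  (should be 0).
Check: (v - proj_W(v)) · u_2 = 0  (should be 0).
Result: proj_W(v) = (-15/49, 11/7, 67/49, 124/49).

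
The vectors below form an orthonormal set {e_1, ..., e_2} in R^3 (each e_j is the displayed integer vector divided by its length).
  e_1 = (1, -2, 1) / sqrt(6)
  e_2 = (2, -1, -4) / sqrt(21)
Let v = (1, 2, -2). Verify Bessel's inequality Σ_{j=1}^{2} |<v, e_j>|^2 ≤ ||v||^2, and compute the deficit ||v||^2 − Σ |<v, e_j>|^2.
Σ |<v, e_j>|^2 = 101/14; ||v||^2 = 9; deficit = 25/14

Write each e_j = u_j / sqrt(<u_j, u_j>) where u_j is the displayed integer vector. Then <v, e_j> = <v, u_j> / sqrt(<u_j, u_j>), so |<v, e_j>|^2 = <v, u_j>^2 / <u_j, u_j>.
Coefficients: <v, e_1> = -5/sqrt(6), <v, e_2> = 8/sqrt(21).
Square and sum: Σ |<v, e_j>|^2 = 101/14.
Compute ||v||^2 = v·v = 9.
Deficit = 9 − 101/14 = 25/14 ≥ 0, confirming Bessel's inequality. (The deficit equals ||v − Σ <v,e_j> e_j||^2, the squared distance from v to span{e_j}.)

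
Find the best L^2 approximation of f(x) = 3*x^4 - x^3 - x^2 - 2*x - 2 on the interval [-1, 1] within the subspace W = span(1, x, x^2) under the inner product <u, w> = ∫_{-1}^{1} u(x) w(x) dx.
g(x) = 11*x^2/7 - 13*x/5 - 79/35

The best approximation g ∈ W is the orthogonal projection of f onto W. Writing g = a_0 + a_1 x + a_2 x^2, the coefficients solve the normal equations G · a = b where
  G_{ij} = <φ_i, φ_j> and b_i = <f, φ_i>, with φ_0 = 1, φ_1 = x, φ_2 = x^2.
G =
  [2, 0, 2/3]
  [0, 2/3, 0]
  [2/3, 0, 2/5],
b = (-52/15, -26/15, -92/105).
Solving gives a_0 = -79/35, a_1 = -13/5, a_2 = 11/7, so
  g(x) = 11*x^2/7 - 13*x/5 - 79/35.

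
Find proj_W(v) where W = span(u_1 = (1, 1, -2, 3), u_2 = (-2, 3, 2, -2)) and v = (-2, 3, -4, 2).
proj_W(v) = (4/39, 43/13, -58/39, 112/39)

Set up U = [u_1 | ... | u_2] ∈ R^(4×2). The projector onto W = col(U) is P = U (U^T U)^(-1) U^T.
Compute U^T U =
  [15, -9]
  [-9, 21],
and U^T v = (15, 1).
Solve U^T U · c = U^T v for the coefficients: c = (18/13, 25/39). The projection is proj_W(v) = U c.
Check: (v - proj_W(v)) · u_1 = 0  (should be 0).
Check: (v - proj_W(v)) · u_2 = 0  (should be 0).
Result: proj_W(v) = (4/39, 43/13, -58/39, 112/39).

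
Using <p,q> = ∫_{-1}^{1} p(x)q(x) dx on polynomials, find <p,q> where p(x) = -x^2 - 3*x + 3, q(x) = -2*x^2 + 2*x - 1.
<p,q> = -188/15

Expand the product: p(x)·q(x) = 2*x^4 + 4*x^3 - 11*x^2 + 9*x - 3.
∫_{-1}^{1} of each monomial x^k gives [2/(k+1) if k even, 0 if k odd]. Integrating term-by-term (or equivalently evaluating the antiderivative F(x) = 2*x^5/5 + x^4 - 11*x^3/3 + 9*x^2/2 - 3*x at the endpoints):
  F(1) − F(−1) = -23/30 − (353/30) = -188/15.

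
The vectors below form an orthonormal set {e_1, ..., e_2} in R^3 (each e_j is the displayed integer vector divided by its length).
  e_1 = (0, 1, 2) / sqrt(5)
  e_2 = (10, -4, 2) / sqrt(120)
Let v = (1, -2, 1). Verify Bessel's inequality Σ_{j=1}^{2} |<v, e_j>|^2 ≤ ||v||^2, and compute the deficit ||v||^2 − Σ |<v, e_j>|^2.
Σ |<v, e_j>|^2 = 10/3; ||v||^2 = 6; deficit = 8/3

Write each e_j = u_j / sqrt(<u_j, u_j>) where u_j is the displayed integer vector. Then <v, e_j> = <v, u_j> / sqrt(<u_j, u_j>), so |<v, e_j>|^2 = <v, u_j>^2 / <u_j, u_j>.
Coefficients: <v, e_1> = 0/sqrt(5), <v, e_2> = 20/sqrt(120).
Square and sum: Σ |<v, e_j>|^2 = 10/3.
Compute ||v||^2 = v·v = 6.
Deficit = 6 − 10/3 = 8/3 ≥ 0, confirming Bessel's inequality. (The deficit equals ||v − Σ <v,e_j> e_j||^2, the squared distance from v to span{e_j}.)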